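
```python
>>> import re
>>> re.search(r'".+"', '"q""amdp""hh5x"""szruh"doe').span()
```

Unlike `match`, `search` isn't anchored — it looks for the pattern anywhere in the string.
The match spans [0:23] → '"q""amdp""hh5x"""szruh"'.

(0, 23)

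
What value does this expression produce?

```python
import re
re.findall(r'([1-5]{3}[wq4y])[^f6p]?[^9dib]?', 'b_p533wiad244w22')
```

['533w', '244w']

One capturing group, so `findall` returns just the captured substring from each match — 2 in all.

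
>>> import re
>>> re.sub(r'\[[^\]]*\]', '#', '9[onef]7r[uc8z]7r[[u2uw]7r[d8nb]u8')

'9#7r#7r#7r#u8'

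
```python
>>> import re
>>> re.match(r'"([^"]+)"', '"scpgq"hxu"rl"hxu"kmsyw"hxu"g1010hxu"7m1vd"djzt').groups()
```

('scpgq',)

The match spans [0:7] → '"scpgq"'.
Captured: group 1 = 'scpgq'.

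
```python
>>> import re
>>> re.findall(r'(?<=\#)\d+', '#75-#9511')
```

The positive lookaround only admits positions where the adjacent text matches; those characters stay outside the span.
`findall` yields the raw match text (2 of them) because the pattern has no groups.

['75', '9511']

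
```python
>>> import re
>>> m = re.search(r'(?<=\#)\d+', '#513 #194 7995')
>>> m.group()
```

'513'

The positive lookaround only admits positions where the adjacent text matches; those characters stay outside the span.
The match spans [1:4] → '513'.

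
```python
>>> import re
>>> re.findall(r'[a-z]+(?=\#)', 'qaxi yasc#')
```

The lookaround is zero-width — it requires the adjacent text to match without consuming it, so the asserted text isn't part of the match.
Scanning left to right: at [5:9] → 'yasc'.
With no groups in the pattern, `findall` gives back each whole match — 1 here.

['yasc']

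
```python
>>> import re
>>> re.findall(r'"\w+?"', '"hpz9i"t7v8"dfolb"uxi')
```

['"hpz9i"', '"dfolb"']

With no groups in the pattern, `findall` gives back each whole match — 2 here.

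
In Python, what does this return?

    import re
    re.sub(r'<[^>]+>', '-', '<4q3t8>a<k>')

Every occurrence is swapped for '-'.

'-a-'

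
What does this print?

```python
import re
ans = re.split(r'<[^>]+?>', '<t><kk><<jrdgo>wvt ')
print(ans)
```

`split` removes every match and returns the 4 fragments in between.

['', '', '', 'wvt ']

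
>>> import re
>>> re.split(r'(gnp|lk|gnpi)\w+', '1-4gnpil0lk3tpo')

['1-4', 'gnp', '']

Branches in `(...|...)` are attempted left-to-right; the first branch that allows the whole pattern to succeed is taken.
Matches to split on: at [3:15] → 'gnpil0lk3tpo'.
With a capturing group present, the delimiter's captured portion is kept in the result list.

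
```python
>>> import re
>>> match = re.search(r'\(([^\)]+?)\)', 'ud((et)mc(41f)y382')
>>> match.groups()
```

`re.search` tries every starting position until one works.
The match spans [2:7] → '((et)'.
Captured: group 1 = '(et'.

('(et',)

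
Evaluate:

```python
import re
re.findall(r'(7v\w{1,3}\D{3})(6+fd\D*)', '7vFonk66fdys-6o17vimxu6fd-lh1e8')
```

[('7vFonk', '66fdys-'), ('7vimxu', '6fd-lh')]

Pattern: the literal '7v', then 1 to 3 of a word character, then exactly 3 of a non-digit (captured); then one or more of a literal '6', then the literal 'fd', then zero or more of a non-digit (captured).
Walking the string: at [0:13] match '7vFonk66fdys-', groups = ('7vFonk', '66fdys-'); at [16:28] match '7vimxu6fd-lh', groups = ('7vimxu', '6fd-lh').
Multiple groups make `findall` return tuples — one 2-tuple for each match.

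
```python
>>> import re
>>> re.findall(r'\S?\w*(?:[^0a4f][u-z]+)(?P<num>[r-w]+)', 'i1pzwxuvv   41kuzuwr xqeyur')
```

['v', 'r', 'r']

Pattern: optionally a non-whitespace character, then zero or more of a word character; then any character except [0a4f], then one or more of a character in [u-z] (non-capturing group); then one or more of a character in [r-w] (captured as 'num').
Scanning left to right: at [0:9] match 'i1pzwxuvv', group 1 = 'v'; at [12:20] match '41kuzuwr', group 1 = 'r'; at [21:27] match 'xqeyur', group 1 = 'r'.
With a single group, `findall` returns only what that group captured — 3 items.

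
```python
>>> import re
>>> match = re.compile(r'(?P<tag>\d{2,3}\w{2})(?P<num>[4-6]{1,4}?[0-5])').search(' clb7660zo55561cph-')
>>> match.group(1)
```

'660zo'

The match spans [5:12] → '660zo55'.
Captured: group 1 = '660zo', group 2 = '55'.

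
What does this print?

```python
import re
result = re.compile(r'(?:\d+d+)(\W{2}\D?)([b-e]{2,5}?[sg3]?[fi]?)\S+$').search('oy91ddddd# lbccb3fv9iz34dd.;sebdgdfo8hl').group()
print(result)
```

Pattern: one or more of a digit, then one or more of the literal 'd' (non-capturing group); then exactly 2 of a non-word character, then optionally a non-digit (captured); then 2 to 5 of a character in [b-e] (lazy), then optionally one of [sg3], then optionally one of [fi] (captured); then one or more of a non-whitespace character; then anchored at the end.
`re.search` scans for the first position where the pattern succeeds.
The match spans [2:39] → '91ddddd# lbccb3fv9iz34dd.;sebdgdfo8hl'.
Captured: group 1 = '# l', group 2 = 'bc'.

91ddddd# lbccb3fv9iz34dd.;sebdgdfo8hl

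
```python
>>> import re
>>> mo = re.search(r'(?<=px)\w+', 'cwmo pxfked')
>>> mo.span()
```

(7, 11)

The `(?=…)`/`(?<=…)` assertion just peeks at neighbouring text; it doesn't advance the match position.
`re.search` tries every starting position until one works.
The match spans [7:11] → 'fked'.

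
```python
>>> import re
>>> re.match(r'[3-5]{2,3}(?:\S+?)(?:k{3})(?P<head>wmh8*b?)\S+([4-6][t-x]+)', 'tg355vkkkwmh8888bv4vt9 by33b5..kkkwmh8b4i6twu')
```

This matches 2 to 3 of a character in [3-5]; then one or more of a non-whitespace character (lazy) (non-capturing group); then exactly 3 of a literal 'k' (non-capturing group); then the literal 'wmh', then zero or more of the literal '8', then optionally the literal 'b' (captured as 'head'); then one or more of a non-whitespace character; then a character in [4-6], then one or more of a character in [t-x] (captured).
`match` is anchored at position 0; if the pattern doesn't fit there, it returns None.
Here the string doesn't start with a match, so the call returns None.

None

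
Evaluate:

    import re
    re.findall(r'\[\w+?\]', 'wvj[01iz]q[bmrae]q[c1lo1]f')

['[01iz]', '[bmrae]', '[c1lo1]']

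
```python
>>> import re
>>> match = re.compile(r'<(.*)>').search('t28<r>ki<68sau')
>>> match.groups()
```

The match spans [3:6] → '<r>'.
Captured: group 1 = 'r'.

('r',)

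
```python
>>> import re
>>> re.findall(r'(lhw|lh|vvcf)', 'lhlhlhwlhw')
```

Alternation isn't longest-match — the leftmost alternative that fits at this position is chosen.
With a single group, `findall` returns only what that group captured — 4 items.

['lh', 'lh', 'lhw', 'lhw']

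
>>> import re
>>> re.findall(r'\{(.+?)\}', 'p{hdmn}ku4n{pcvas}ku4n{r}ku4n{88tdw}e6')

A `+?`/`*?`/`{m,n}?` starts at its minimum and grows only as far as needed for what follows to match.
Walking the string: at [1:7] match '{hdmn}', group 1 = 'hdmn'; at [11:18] match '{pcvas}', group 1 = 'pcvas'; at [22:25] match '{r}', group 1 = 'r'; at [29:36] match '{88tdw}', group 1 = '88tdw'.
Because there's exactly one group, `findall` drops the full match and keeps group 1 from each hit.

['hdmn', 'pcvas', 'r', '88tdw']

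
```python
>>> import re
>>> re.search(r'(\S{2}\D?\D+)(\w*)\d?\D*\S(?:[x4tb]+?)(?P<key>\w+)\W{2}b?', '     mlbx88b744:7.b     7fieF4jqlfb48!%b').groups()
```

(':7.b     ', '7fieF4jqlf', '8')

The pattern matches exactly 2 of a non-whitespace character, then optionally a non-digit, then one or more of a non-digit (captured); then zero or more of a word character (captured); then optionally a digit, then zero or more of a non-digit, then a non-whitespace character; then one or more of one of [x4tb] (lazy) (non-capturing group); then one or more of a word character (captured as 'key'); then exactly 2 of a non-word character, then optionally a literal 'b'.
Unlike `match`, `search` isn't anchored — it looks for the pattern anywhere in the string.
The match spans [15:40] → ':7.b     7fieF4jqlfb48!%b'.
Captured: group 1 = ':7.b     ', group 2 = '7fieF4jqlf', group 3 = '8'.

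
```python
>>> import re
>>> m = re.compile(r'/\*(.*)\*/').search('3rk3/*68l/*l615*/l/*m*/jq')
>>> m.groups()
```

`re.search` tries every starting position until one works.
The match spans [4:23] → '/*68l/*l615*/l/*m*/'.
Captured: group 1 = '68l/*l615*/l/*m'.

('68l/*l615*/l/*m',)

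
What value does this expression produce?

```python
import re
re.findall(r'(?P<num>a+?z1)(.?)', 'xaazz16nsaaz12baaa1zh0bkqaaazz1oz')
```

Pattern: one or more of a literal 'a' (lazy), then the literal 'z1' (captured as 'num'); then optionally any character (captured).
Scanning left to right: at [9:14] match 'aaz12', groups = ('aaz1', '2').
2 groups means the one result is a tuple of 2 captured strings — 1 here.

[('aaz1', '2')]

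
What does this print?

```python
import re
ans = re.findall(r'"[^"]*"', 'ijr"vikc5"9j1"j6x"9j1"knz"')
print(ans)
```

`findall` yields the raw match text (3 of them) because the pattern has no groups.

['"vikc5"', '"j6x"', '"knz"']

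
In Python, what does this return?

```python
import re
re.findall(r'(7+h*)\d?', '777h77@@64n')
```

`findall` collects group 1 from each match (2 total).

['777h', '7']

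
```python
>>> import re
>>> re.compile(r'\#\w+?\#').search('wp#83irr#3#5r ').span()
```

(2, 9)

Unlike `match`, `search` isn't anchored — it looks for the pattern anywhere in the string.
The match spans [2:9] → '#83irr#'.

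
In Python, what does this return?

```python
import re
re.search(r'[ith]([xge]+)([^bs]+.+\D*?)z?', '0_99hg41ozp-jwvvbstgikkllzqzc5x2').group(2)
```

The match spans [4:32] → 'hg41ozp-jwvvbstgikkllzqzc5x2'.
Captured: group 1 = 'g', group 2 = '41ozp-jwvvbstgikkllzqzc5x2'.

'41ozp-jwvvbstgikkllzqzc5x2'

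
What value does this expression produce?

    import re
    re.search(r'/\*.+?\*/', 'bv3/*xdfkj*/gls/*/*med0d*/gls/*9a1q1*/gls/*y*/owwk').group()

`re.search` scans for the first position where the pattern succeeds.
The match spans [3:12] → '/*xdfkj*/'.

'/*xdfkj*/'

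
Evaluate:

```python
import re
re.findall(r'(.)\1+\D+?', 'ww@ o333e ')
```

The backreference `\1` re-matches whatever the first group consumed, character for character.
Because there's exactly one group, `findall` drops the full match and keeps group 1 from each hit.

['w', '3']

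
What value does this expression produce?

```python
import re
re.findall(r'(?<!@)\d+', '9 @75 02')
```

['9', '5', '02']

The negative lookaround is zero-width — it rules out positions where the adjacent text would match, without consuming anything.
`findall` yields the raw match text (3 of them) because the pattern has no groups.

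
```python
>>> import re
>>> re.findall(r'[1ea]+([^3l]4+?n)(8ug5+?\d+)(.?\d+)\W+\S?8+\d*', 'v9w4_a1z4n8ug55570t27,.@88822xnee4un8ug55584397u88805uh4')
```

This matches one or more of one of [1ea]; then any character except [3l], then one or more of the literal '4' (lazy), then the literal 'n' (captured); then the literal '8ug', then one or more of the literal '5' (lazy), then one or more of a digit (captured); then optionally any character, then one or more of a digit (captured); then one or more of a non-word character; then optionally a non-whitespace character, then one or more of the literal '8', then zero or more of a digit.
Multiple groups make `findall` return tuples — one 3-tuple for the one match.

[('z4n', '8ug55570', 't27')]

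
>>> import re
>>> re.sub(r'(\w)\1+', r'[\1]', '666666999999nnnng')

'[6][9][n]g'

The backreference `\1` re-matches whatever the first group consumed, character for character.
Matches: at [0:6] → '666666'; at [6:12] → '999999'; at [12:16] → 'nnnn'.
`\1` in the replacement pulls in group 1's text for each match.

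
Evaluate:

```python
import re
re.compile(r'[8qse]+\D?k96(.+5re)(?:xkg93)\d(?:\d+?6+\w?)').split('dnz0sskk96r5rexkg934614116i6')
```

Pattern: one or more of one of [8qse]; then optionally a non-digit, then the literal 'k96'; then one or more of any character, then the literal '5re' (captured); then the literal 'xkg', then the literal '93' (non-capturing group); then a digit; then one or more of a digit (lazy), then one or more of the literal '6', then optionally a word character (non-capturing group).
Matches to split on: at [4:27] → 'sskk96r5rexkg934614116i'.
With a capturing group present, the delimiter's captured portion is kept in the result list.

['dnz0', 'r5re', '6']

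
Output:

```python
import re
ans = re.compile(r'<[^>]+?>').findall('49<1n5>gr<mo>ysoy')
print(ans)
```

No capturing groups, so `findall` returns the 2 full match strings.

['<1n5>', '<mo>']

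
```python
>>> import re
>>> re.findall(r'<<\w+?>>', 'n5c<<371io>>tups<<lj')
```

Walking the string: at [3:12] → '<<371io>>'.
No capturing groups, so `findall` returns the 1 full match string.

['<<371io>>']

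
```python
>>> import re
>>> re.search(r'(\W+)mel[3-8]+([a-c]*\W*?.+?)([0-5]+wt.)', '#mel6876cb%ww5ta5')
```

None

This matches one or more of a non-word character (captured); then the literal 'mel', then one or more of a character in [3-8]; then zero or more of a character in [a-c], then zero or more of a non-word character (lazy), then one or more of any character (lazy) (captured); then one or more of a character in [0-5], then the literal 'wt', then any character (captured).
`re.search` tries every starting position until one works.
Here the pattern never matches, so the call returns None.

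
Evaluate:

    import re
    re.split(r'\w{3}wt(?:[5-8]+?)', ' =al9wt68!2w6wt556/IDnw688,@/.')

[' =', '8!', '56/IDnw688,@/.']

A `+?`/`*?`/`{m,n}?` starts at its minimum and grows only as far as needed for what follows to match.
Splitting on the pattern gives 3 pieces.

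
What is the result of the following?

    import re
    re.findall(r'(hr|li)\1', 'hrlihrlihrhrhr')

['hr']

The backreference `\1` re-matches whatever the first group consumed, character for character.
Scanning left to right: at [8:12] match 'hrhr', group 1 = 'hr'.
With a single group, `findall` returns only what that group captured — 1 item.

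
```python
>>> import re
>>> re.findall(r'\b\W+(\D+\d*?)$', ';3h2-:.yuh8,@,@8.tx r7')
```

['tx r7']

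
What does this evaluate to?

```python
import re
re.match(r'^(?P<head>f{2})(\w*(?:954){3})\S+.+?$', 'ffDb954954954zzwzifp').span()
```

Pattern: anchored at the start of the string; then exactly 2 of a literal 'f' (captured as 'head'); then zero or more of a word character, then the literal '954' repeated 3 times (captured); then one or more of a non-whitespace character; then one or more of any character (lazy); then anchored at the end.
With `match`, the pattern is implicitly anchored at the beginning.
The match spans [0:20] → 'ffDb954954954zzwzifp'.
Captured: group 1 = 'ff', group 2 = 'Db954954954'.

(0, 20)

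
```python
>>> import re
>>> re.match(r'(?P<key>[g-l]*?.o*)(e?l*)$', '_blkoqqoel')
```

This matches zero or more of a character in [g-l] (lazy), then any character, then zero or more of the literal 'o' (captured as 'key'); then optionally the literal 'e', then zero or more of a literal 'l' (captured); then anchored at the end.
`re.match` only tries the pattern at the start of the string.
Here position 0 doesn't satisfy it, so the call returns None.

None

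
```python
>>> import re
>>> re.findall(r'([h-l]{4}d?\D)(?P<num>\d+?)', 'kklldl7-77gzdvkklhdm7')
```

The pattern matches exactly 4 of a character in [h-l], then optionally a literal 'd', then a non-digit (captured); then one or more of a digit (lazy) (captured as 'num').
Multiple groups make `findall` return tuples — one 2-tuple for each match.

[('kklldl', '7'), ('kklhdm', '7')]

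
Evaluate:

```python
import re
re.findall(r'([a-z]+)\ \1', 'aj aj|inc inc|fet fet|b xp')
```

['aj', 'inc', 'fet']

The backreference `\1` re-matches whatever the first group consumed, character for character.
Walking the string: at [0:5] match 'aj aj', group 1 = 'aj'; at [6:13] match 'inc inc', group 1 = 'inc'; at [14:21] match 'fet fet', group 1 = 'fet'.
With a single group, `findall` returns only what that group captured — 3 items.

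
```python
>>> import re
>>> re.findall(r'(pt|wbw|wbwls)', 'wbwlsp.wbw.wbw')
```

Alternation isn't longest-match — the leftmost alternative that fits at this position is chosen.
One capturing group, so `findall` returns just the captured substring from each match — 3 in all.

['wbw', 'wbw', 'wbw']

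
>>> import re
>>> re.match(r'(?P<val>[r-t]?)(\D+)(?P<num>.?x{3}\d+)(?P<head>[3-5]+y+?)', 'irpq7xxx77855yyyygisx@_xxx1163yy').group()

'irpq7xxx77855y'

Pattern: optionally a character in [r-t] (captured as 'val'); then one or more of a non-digit (captured); then optionally any character, then exactly 3 of the literal 'x', then one or more of a digit (captured as 'num'); then one or more of a character in [3-5], then one or more of the literal 'y' (lazy) (captured as 'head').
Because the quantifier is non-greedy, it stops expanding at the earliest point where the rest of the pattern can succeed.
`re.match` won't scan ahead — the pattern has to work from the very first character.
The match spans [0:14] → 'irpq7xxx77855y'.
Captured: group 1 = '', group 2 = 'irpq', group 3 = '7xxx7785', group 4 = '5y'.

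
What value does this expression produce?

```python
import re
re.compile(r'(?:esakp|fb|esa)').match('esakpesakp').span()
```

(0, 5)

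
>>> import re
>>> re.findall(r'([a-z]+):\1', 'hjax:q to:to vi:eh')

['to']

A backreference is literal: `\1` must see the identical characters the first group matched.
Matches: at [7:12] match 'to:to', group 1 = 'to'.
Because there's exactly one group, `findall` drops the full match and keeps group 1 from the one hit.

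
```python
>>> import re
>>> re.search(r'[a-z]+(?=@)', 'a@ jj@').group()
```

'a'

The `(?=…)`/`(?<=…)` assertion just peeks at neighbouring text; it doesn't advance the match position.
`search` walks the string left to right and returns the first match it finds.
The match spans [0:1] → 'a'.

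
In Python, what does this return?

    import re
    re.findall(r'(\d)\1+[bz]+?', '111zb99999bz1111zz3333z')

After group 1 captures some text, `\1` only succeeds where that same text appears again.
With a single group, `findall` returns only what that group captured — 4 items.

['1', '9', '1', '3']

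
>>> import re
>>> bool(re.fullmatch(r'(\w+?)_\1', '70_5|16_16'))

False

`re.fullmatch` is like wrapping the pattern in `^…$` (in single-line mode).
Here the pattern can't cover the whole string, so the call returns None, and `bool(None)` is False.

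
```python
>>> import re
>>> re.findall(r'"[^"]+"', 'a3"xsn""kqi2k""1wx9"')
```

With no groups in the pattern, `findall` gives back each whole match — 3 here.

['"xsn"', '"kqi2k"', '"1wx9"']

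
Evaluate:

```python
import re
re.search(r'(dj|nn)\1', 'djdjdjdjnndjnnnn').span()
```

(0, 4)

The backreference `\1` re-matches whatever the first group consumed, character for character.
Unlike `match`, `search` isn't anchored — it looks for the pattern anywhere in the string.
The match spans [0:4] → 'djdj'.
Captured: group 1 = 'dj'.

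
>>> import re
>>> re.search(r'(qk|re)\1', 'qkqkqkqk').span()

(0, 4)

The backreference `\1` re-matches whatever the first group consumed, character for character.
`re.search` tries every starting position until one works.
The match spans [0:4] → 'qkqk'.
Captured: group 1 = 'qk'.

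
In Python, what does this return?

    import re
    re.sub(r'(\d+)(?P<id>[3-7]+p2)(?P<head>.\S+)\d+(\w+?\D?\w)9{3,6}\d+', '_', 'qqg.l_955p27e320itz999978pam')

'qqg.l__pam'

This matches one or more of a digit (captured); then one or more of a character in [3-7], then the literal 'p2' (captured as 'id'); then any character, then one or more of a non-whitespace character (captured as 'head'); then one or more of a digit; then one or more of a word character (lazy), then optionally a non-digit, then a word character (captured); then 3 to 6 of the literal '9', then one or more of a digit.
Matches: at [6:25] → '955p27e320itz999978'.
Every occurrence is swapped for '_'.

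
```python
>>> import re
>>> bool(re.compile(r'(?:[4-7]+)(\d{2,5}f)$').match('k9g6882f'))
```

The pattern matches one or more of a character in [4-7] (non-capturing group); then 2 to 5 of a digit, then a literal 'f' (captured); then anchored at the end.
With `match`, the pattern is implicitly anchored at the beginning.
Here the string doesn't start with a match, so the call returns None, and `bool(None)` is False.

False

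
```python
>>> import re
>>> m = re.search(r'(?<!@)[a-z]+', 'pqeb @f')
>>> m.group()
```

'pqeb'

The negative lookahead/lookbehind blocks any match where the forbidden context is present.
The match spans [0:4] → 'pqeb'.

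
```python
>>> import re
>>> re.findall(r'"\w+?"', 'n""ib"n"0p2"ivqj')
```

['"ib"', '"0p2"']

Scanning left to right: at [2:6] → '"ib"'; at [7:12] → '"0p2"'.
`findall` yields the raw match text (2 of them) because the pattern has no groups.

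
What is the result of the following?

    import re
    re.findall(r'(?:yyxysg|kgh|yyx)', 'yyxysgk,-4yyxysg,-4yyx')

['yyxysg', 'yyxysg', 'yyx']

Alternation tries branches left to right and keeps the first one that lets the overall match succeed at that position.
Since nothing is captured, `findall` lists the 3 matched substrings directly.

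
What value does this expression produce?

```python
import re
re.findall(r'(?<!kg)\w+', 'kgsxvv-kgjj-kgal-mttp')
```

A negative assertion filters positions out without eating any characters.
Scanning left to right: at [0:6] → 'kgsxvv'; at [7:11] → 'kgjj'; at [12:16] → 'kgal'; at [17:21] → 'mttp'.
With no groups in the pattern, `findall` gives back each whole match — 4 here.

['kgsxvv', 'kgjj', 'kgal', 'mttp']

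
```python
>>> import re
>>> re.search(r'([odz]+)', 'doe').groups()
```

('do',)

The match spans [0:2] → 'do'.
Captured: group 1 = 'do'.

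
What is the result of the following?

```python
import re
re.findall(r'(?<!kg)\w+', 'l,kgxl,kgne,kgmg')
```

['l', 'kgxl', 'kgne', 'kgmg']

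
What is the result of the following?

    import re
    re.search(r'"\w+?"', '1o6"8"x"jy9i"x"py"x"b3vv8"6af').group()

`re.search` tries every starting position until one works.
The match spans [3:6] → '"8"'.

'"8"'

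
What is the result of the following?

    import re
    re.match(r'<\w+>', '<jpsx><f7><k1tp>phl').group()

`re.match` won't scan ahead — the pattern has to work from the very first character.
The match spans [0:6] → '<jpsx>'.

'<jpsx>'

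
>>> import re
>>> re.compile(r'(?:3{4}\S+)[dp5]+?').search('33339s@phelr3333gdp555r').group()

The match spans [0:22] → '33339s@phelr3333gdp555'.

'33339s@phelr3333gdp555'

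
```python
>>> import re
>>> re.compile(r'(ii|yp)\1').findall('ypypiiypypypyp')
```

`\1` has to match the exact text group 1 already captured.
Because there's exactly one group, `findall` drops the full match and keeps group 1 from each hit.

['yp', 'yp', 'yp']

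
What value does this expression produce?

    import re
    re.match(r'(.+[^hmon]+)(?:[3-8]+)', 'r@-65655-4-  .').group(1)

'r@-65655-'

The match spans [0:10] → 'r@-65655-4'.
Captured: group 1 = 'r@-65655-'.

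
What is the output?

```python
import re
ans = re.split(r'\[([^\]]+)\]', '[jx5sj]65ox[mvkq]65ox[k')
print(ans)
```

['', 'jx5sj', '65ox', 'mvkq', '65ox[k']

With a capturing group present, the delimiter's captured portion is kept in the result list.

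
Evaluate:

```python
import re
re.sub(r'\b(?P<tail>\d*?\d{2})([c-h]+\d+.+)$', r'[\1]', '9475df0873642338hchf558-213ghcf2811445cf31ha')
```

The pattern matches a word boundary (`\b`, zero-width); then zero or more of a digit (lazy), then exactly 2 of a digit (captured as 'tail'); then one or more of a character in [c-h], then one or more of a digit, then one or more of any character (captured); then anchored at the end.
Matches: at [0:44] → '9475df0873642338hchf558-213ghcf2811445cf31ha'.
The replacement refers to a captured group, so each match is rewritten using its own captured text.

'[9475]'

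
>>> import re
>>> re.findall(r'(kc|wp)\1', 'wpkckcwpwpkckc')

['kc', 'wp', 'kc']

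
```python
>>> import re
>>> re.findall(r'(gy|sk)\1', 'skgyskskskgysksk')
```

`\1` has to match the exact text group 1 already captured.
Walking the string: at [4:8] match 'sksk', group 1 = 'sk'; at [12:16] match 'sksk', group 1 = 'sk'.
With a single group, `findall` returns only what that group captured — 2 items.

['sk', 'sk']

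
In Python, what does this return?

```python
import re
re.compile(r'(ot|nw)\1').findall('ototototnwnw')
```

The backreference `\1` re-matches whatever the first group consumed, character for character.
Walking the string: at [0:4] match 'otot', group 1 = 'ot'; at [4:8] match 'otot', group 1 = 'ot'; at [8:12] match 'nwnw', group 1 = 'nw'.
One capturing group, so `findall` returns just the captured substring from each match — 3 in all.

['ot', 'ot', 'nw']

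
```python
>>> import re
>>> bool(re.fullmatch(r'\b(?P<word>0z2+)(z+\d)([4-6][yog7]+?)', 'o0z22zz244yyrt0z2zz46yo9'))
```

False

This matches a word boundary (`\b`, zero-width); then the literal '0z', then one or more of a literal '2' (captured as 'word'); then one or more of a literal 'z', then a digit (captured); then a character in [4-6], then one or more of one of [yog7] (lazy) (captured).
`re.fullmatch` is like wrapping the pattern in `^…$` (in single-line mode).
Here there's no way to consume every character, so the call returns None, and `bool(None)` is False.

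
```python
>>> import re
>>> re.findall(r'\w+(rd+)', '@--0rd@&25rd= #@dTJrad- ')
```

['rd', 'rd']

The pattern matches one or more of a word character; then the literal 'r', then one or more of the literal 'd' (captured).
Walking the string: at [3:6] match '0rd', group 1 = 'rd'; at [8:12] match '25rd', group 1 = 'rd'.
With a single group, `findall` returns only what that group captured — 2 items.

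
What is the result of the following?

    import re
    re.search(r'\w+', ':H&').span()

(1, 2)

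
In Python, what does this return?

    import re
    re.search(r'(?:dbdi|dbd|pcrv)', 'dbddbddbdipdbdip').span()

(0, 3)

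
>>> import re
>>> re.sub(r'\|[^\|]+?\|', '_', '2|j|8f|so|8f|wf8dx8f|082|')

Every occurrence is swapped for '_'.

'2_8f_8f_082|'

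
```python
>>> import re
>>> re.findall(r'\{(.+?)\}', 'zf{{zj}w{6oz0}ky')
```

['{zj', '6oz0']

The `?` after the quantifier makes it lazy — it takes as little as possible before letting the rest of the pattern try.
Because there's exactly one group, `findall` drops the full match and keeps group 1 from each hit.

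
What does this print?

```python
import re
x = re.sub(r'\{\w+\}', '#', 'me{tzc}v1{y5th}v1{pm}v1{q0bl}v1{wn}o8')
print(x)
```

me#v1#v1#v1#v1#o8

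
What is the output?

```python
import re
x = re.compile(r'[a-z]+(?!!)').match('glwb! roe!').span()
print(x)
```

`re.match` only tries the pattern at the start of the string.
The match spans [0:3] → 'glw'.

(0, 3)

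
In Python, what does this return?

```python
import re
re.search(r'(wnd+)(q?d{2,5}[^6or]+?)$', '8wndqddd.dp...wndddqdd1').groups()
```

('wnd', 'qddd.dp...wndddqdd1')

Pattern: the literal 'wn', then one or more of a literal 'd' (captured); then optionally the literal 'q', then 2 to 5 of the literal 'd', then one or more of any character except [6or] (lazy) (captured); then anchored at the end.
Unlike `match`, `search` isn't anchored — it looks for the pattern anywhere in the string.
The match spans [1:23] → 'wndqddd.dp...wndddqdd1'.
Captured: group 1 = 'wnd', group 2 = 'qddd.dp...wndddqdd1'.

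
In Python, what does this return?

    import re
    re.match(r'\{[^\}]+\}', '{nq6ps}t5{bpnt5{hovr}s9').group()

'{nq6ps}'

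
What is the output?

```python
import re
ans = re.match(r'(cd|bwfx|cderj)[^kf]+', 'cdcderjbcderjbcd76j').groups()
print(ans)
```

('cd',)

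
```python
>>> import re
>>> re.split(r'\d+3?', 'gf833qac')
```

['gf', 'qac']

Each match becomes a cut point; 2 segments remain.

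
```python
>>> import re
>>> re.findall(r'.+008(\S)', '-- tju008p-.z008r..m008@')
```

The pattern matches one or more of any character, then the literal '008'; then a non-whitespace character (captured).
Walking the string: at [0:24] match '-- tju008p-.z008r..m008@', group 1 = '@'.
One capturing group, so `findall` returns just the captured substring from the one match — 1 in all.

['@']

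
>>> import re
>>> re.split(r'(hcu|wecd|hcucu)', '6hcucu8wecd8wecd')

Alternation isn't longest-match — the leftmost alternative that fits at this position is chosen.
Matches to split on: at [1:4] → 'hcu'; at [7:11] → 'wecd'; at [12:16] → 'wecd'.
With a capturing group present, the delimiter's captured portion is kept in the result list.

['6', 'hcu', 'cu8', 'wecd', '8', 'wecd', '']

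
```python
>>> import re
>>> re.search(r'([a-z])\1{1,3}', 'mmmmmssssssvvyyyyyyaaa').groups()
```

('m',)

The match spans [0:4] → 'mmmm'.
Captured: group 1 = 'm'.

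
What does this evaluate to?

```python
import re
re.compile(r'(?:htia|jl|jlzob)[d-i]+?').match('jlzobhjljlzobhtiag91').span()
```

`match` is anchored at position 0; if the pattern doesn't fit there, it returns None.
The match spans [0:6] → 'jlzobh'.

(0, 6)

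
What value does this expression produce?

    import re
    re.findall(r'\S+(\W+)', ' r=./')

['/']

Pattern: one or more of a non-whitespace character; then one or more of a non-word character (captured).
Scanning left to right: at [1:5] match 'r=./', group 1 = '/'.
Because there's exactly one group, `findall` drops the full match and keeps group 1 from the one hit.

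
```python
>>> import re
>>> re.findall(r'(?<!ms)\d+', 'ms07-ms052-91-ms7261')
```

['7', '52', '91', '261']

The negative lookaround is zero-width — it rules out positions where the adjacent text would match, without consuming anything.
With no groups in the pattern, `findall` gives back each whole match — 4 here.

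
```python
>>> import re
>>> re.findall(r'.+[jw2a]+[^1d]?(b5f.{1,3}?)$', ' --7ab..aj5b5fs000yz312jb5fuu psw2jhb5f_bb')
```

['b5f_bb']

This matches one or more of any character, then one or more of one of [jw2a], then optionally any character except [1d]; then the literal 'b5f', then 1 to 3 of any character (lazy) (captured); then anchored at the end.
Matches: at [0:42] match ' --7ab..aj5b5fs000yz312jb5fuu psw2jhb5f_bb', group 1 = 'b5f_bb'.
`findall` collects group 1 from the one match (1 total).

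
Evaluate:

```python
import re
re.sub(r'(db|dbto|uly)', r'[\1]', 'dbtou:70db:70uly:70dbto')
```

'[db]tou:70[db]:70[uly]:70[db]to'

`|` is ordered: at each position the engine commits to the first alternative that works.
Each match is replaced using the text its own group 1 captured.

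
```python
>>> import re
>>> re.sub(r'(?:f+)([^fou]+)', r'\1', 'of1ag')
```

'o1ag'

The pattern matches one or more of a literal 'f' (non-capturing group); then one or more of any character except [fou] (captured).
Matches: at [1:5] → 'f1ag'.
The replacement refers to a captured group, so each match is rewritten using its own captured text.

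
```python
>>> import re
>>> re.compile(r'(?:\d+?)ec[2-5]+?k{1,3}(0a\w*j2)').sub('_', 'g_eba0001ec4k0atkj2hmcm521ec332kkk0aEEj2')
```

Each match is replaced by '_'.

'g_eba_'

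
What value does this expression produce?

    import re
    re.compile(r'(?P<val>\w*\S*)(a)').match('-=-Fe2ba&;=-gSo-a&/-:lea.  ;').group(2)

'a'

The match spans [0:24] → '-=-Fe2ba&;=-gSo-a&/-:lea'.
Captured: group 1 = '-=-Fe2ba&;=-gSo-a&/-:le', group 2 = 'a'.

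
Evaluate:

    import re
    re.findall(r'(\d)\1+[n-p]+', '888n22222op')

`\1` has to match the exact text group 1 already captured.
Scanning left to right: at [0:4] match '888n', group 1 = '8'; at [4:11] match '22222op', group 1 = '2'.
`findall` collects group 1 from each match (2 total).

['8', '2']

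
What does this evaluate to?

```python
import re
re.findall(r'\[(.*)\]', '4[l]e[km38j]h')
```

['l]e[km38j']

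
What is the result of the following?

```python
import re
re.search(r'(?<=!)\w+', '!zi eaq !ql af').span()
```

(1, 3)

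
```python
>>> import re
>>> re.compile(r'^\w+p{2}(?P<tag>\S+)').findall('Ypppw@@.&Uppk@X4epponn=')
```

['w@@.&Uppk@X4epponn=']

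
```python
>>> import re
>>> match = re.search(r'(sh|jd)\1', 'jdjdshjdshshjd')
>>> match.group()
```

After group 1 captures some text, `\1` only succeeds where that same text appears again.
Unlike `match`, `search` isn't anchored — it looks for the pattern anywhere in the string.
The match spans [0:4] → 'jdjd'.
Captured: group 1 = 'jd'.

'jdjd'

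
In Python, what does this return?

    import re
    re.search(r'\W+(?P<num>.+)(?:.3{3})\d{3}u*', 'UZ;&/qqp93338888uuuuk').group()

';&/qqp9333888'

The match spans [2:15] → ';&/qqp9333888'.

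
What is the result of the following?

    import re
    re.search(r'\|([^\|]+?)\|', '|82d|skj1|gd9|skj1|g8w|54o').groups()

The match spans [0:5] → '|82d|'.
Captured: group 1 = '82d'.

('82d',)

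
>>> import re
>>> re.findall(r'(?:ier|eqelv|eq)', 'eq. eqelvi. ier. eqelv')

['eq', 'eqelv', 'ier', 'eqelv']

The regex engine tests alternatives in the order written; an earlier branch that matches wins even if a later one would match more.
Since nothing is captured, `findall` lists the 4 matched substrings directly.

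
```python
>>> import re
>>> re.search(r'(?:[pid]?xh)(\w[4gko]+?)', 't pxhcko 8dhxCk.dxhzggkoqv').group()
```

This matches optionally one of [pid], then the literal 'xh' (non-capturing group); then a word character, then one or more of one of [4gko] (lazy) (captured).
The match spans [2:7] → 'pxhck'.

'pxhck'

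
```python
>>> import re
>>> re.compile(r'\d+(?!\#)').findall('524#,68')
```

The negative lookahead/lookbehind blocks any match where the forbidden context is present.
`findall` yields the raw match text (2 of them) because the pattern has no groups.

['52', '68']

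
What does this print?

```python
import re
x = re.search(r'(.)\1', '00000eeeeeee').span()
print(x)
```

(0, 2)

A backreference is literal: `\1` must see the identical characters the first group matched.
The match spans [0:2] → '00'.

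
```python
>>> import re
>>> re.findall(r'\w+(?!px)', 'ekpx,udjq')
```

A negative assertion filters positions out without eating any characters.
Since nothing is captured, `findall` lists the 2 matched substrings directly.

['ekpx', 'udjq']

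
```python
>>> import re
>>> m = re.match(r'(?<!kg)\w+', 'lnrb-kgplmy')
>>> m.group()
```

'lnrb'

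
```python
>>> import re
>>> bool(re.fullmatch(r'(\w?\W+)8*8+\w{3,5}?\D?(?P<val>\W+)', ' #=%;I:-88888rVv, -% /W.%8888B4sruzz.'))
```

The pattern matches optionally a word character, then one or more of a non-word character (captured); then zero or more of the literal '8', then one or more of the literal '8'; then 3 to 5 of a word character (lazy), then optionally a non-digit; then one or more of a non-word character (captured as 'val').
`re.fullmatch` is like wrapping the pattern in `^…$` (in single-line mode).
Here there's no way to consume every character, so the call returns None, and `bool(None)` is False.

False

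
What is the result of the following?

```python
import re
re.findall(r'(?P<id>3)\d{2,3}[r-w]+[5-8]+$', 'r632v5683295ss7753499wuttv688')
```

['3']

This matches a literal '3' (captured as 'id'); then 2 to 3 of a digit, then one or more of a character in [r-w], then one or more of a character in [5-8]; then anchored at the end.
Because there's exactly one group, `findall` drops the full match and keeps group 1 from the one hit.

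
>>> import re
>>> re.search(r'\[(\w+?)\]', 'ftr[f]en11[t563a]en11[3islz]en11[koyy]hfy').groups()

('f',)

Unlike `match`, `search` isn't anchored — it looks for the pattern anywhere in the string.
The match spans [3:6] → '[f]'.
Captured: group 1 = 'f'.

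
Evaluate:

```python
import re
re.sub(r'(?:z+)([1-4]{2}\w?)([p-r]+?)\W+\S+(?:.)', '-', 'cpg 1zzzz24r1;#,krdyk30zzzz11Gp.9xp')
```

'cpg 1zzzz24r1;#,krdyk30-'

The pattern matches one or more of a literal 'z' (non-capturing group); then exactly 2 of a character in [1-4], then optionally a word character (captured); then one or more of a character in [p-r] (lazy) (captured); then one or more of a non-word character, then one or more of a non-whitespace character; then any character (non-capturing group).
Matches: at [23:35] → 'zzzz11Gp.9xp'.
Each match is replaced by '-'.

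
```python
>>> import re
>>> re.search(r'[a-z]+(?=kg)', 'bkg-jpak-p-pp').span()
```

(0, 1)

Because the assertion is zero-width, the text it checks is not consumed and won't appear in the result.
`search` walks the string left to right and returns the first match it finds.
The match spans [0:1] → 'b'.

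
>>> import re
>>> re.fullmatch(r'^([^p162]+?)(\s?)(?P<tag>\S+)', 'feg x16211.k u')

None

Pattern: anchored at the start of the string; then one or more of any character except [p162] (lazy) (captured); then optionally whitespace (captured); then one or more of a non-whitespace character (captured as 'tag').
For `fullmatch`, every character of the input must be accounted for by the pattern.
Here there's no way to consume every character, so the call returns None.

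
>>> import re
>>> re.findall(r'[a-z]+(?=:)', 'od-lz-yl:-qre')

['yl']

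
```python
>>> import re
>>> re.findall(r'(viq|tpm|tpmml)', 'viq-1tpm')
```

['viq', 'tpm']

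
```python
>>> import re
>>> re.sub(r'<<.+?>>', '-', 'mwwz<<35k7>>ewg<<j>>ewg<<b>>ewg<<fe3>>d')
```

A `+?`/`*?`/`{m,n}?` starts at its minimum and grows only as far as needed for what follows to match.
Every occurrence is swapped for '-'.

'mwwz-ewg-ewg-ewg-d'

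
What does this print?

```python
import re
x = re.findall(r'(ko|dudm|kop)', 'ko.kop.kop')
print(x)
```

['ko', 'ko', 'ko']

`|` is ordered: at each position the engine commits to the first alternative that works.
Walking the string: at [0:2] match 'ko', group 1 = 'ko'; at [3:5] match 'ko', group 1 = 'ko'; at [7:9] match 'ko', group 1 = 'ko'.
One capturing group, so `findall` returns just the captured substring from each match — 3 in all.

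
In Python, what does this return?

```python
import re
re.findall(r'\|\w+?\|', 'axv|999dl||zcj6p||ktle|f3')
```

['|999dl|', '|zcj6p|', '|ktle|']

Walking the string: at [3:10] → '|999dl|'; at [10:17] → '|zcj6p|'; at [17:23] → '|ktle|'.
Since nothing is captured, `findall` lists the 3 matched substrings directly.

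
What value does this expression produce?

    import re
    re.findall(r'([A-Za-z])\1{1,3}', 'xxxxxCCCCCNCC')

['x', 'C', 'C']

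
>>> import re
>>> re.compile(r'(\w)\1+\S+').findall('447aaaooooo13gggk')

After group 1 captures some text, `\1` only succeeds where that same text appears again.
One capturing group, so `findall` returns just the captured substring from the one match — 1 in all.

['4']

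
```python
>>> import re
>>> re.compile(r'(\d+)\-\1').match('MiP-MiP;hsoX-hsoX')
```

`\1` has to match the exact text group 1 already captured.
`re.match` only tries the pattern at the start of the string.
Here the string doesn't start with a match, so the call returns None.

None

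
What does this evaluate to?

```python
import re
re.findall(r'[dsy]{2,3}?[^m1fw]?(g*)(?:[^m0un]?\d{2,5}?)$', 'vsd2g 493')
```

['g']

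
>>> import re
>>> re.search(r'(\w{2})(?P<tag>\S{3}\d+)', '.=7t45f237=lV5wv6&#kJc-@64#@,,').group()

The pattern matches exactly 2 of a word character (captured); then exactly 3 of a non-whitespace character, then one or more of a digit (captured as 'tag').
The match spans [2:10] → '7t45f237'.

'7t45f237'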